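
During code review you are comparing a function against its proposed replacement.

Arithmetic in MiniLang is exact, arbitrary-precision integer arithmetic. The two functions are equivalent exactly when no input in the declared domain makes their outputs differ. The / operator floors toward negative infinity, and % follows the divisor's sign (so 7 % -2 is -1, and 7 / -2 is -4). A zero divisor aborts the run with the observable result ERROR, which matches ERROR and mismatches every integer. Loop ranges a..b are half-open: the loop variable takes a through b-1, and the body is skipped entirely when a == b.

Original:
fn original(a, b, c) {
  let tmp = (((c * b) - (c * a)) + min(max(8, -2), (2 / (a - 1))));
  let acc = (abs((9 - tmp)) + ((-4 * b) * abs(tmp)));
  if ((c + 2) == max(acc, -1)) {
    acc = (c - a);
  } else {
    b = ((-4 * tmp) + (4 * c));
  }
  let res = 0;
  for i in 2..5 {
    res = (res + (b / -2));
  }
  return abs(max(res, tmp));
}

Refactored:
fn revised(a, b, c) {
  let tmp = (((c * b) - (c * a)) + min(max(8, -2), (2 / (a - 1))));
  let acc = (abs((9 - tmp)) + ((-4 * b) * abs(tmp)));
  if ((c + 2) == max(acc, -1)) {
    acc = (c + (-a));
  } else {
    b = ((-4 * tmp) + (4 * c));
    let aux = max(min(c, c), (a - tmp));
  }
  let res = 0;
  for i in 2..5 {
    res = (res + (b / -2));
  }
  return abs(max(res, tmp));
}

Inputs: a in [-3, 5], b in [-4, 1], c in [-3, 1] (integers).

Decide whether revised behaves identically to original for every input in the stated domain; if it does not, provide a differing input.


The diff adds an assignment to `aux` whose value nothing reads, which nothing downstream consumes.
Spot check at a=4, b=-1, c=-1 — original: tmp = 5; acc = 24; ((c + 2) == max(acc, -1)) -> false; b = -24; res = 0; [i=2]; res = 12; [i=3]; res = 24; [i=4]; res = 36; return 36. revised: tmp = 5; acc = 24; ((c + 2) == max(acc, -1)) -> false; b = -24; aux = -1; res = 0; [i=2]; res = 12; [i=3]; res = 24; [i=4]; res = 36; return 36. Both give 36.
An exhaustive pass over the 270 declared inputs shows identical outputs.
verdict: equivalent


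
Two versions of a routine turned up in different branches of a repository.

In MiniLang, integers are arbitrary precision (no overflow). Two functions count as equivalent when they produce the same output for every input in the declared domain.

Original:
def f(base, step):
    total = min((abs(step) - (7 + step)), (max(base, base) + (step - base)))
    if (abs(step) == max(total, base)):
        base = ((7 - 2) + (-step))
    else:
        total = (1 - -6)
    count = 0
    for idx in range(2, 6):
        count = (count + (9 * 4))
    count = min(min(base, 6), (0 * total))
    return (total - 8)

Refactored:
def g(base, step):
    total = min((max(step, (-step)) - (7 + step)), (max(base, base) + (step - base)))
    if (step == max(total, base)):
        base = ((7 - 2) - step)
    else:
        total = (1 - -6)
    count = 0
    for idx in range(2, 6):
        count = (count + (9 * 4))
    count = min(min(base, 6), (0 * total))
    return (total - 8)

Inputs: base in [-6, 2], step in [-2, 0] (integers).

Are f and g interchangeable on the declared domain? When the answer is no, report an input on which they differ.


Not equivalent: base=-2, step=-2 separates them (-1 vs -11).
f: total=-3, then (abs(step) == max(total, base)) is false, then total=7, then count=0, then (idx=2), then count=36, then (idx=3), then count=72, then (idx=4), then count=108, then (idx=5), then count=144, then count=-2, then returns -1
g: total=-3, then (step == max(total, base)) is true, then base=7, then count=0, then (idx=2), then count=36, then (idx=3), then count=72, then (idx=4), then count=108, then (idx=5), then count=144, then count=0, then returns -11
verdict: not equivalent; witness: base=-2, step=-2


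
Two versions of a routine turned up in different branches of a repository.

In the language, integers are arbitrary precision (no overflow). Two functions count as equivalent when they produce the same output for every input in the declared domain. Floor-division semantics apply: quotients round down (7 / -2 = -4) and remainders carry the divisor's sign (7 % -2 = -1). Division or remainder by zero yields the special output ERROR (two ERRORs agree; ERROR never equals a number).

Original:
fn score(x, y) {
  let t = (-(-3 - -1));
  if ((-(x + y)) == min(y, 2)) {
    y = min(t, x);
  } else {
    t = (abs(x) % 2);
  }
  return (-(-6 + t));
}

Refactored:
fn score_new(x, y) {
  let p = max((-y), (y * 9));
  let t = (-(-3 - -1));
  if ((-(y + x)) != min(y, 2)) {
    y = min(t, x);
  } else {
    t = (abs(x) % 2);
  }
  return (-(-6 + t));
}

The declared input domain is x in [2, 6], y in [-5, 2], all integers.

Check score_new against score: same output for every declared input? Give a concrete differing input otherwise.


Try x=2, y=-5.
score: t becomes 2; next ((-(x + y)) == min(y, 2)) evaluates to false; next t becomes 0; next final value 6
score_new: p becomes 5; next t becomes 2; next ((-(y + x)) != min(y, 2)) evaluates to true; next y becomes 2; next final value 4
6 vs 4 — the two versions disagree here.
verdict: not equivalent; witness: x=2, y=-5


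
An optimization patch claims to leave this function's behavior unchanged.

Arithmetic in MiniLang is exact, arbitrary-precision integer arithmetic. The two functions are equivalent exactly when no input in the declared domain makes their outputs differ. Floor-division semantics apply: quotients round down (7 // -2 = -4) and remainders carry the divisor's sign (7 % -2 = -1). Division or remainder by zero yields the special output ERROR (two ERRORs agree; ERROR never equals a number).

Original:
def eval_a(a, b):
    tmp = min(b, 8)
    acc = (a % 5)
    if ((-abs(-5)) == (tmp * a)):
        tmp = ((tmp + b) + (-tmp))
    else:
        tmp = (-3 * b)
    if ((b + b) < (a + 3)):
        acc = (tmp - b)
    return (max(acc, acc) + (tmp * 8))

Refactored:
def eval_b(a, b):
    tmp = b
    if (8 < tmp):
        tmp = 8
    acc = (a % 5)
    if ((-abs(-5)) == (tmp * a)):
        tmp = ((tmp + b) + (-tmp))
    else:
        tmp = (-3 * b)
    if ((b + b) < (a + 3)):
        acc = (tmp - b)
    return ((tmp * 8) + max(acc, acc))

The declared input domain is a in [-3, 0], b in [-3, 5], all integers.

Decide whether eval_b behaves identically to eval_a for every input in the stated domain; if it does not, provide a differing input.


Changes here: branching structure differs, plus min/max/abs usage differs, plus statement counts differ, plus comparison usage differs, plus constant usage differs; the full 36-point sweep finds no disagreement.
verdict: equivalent


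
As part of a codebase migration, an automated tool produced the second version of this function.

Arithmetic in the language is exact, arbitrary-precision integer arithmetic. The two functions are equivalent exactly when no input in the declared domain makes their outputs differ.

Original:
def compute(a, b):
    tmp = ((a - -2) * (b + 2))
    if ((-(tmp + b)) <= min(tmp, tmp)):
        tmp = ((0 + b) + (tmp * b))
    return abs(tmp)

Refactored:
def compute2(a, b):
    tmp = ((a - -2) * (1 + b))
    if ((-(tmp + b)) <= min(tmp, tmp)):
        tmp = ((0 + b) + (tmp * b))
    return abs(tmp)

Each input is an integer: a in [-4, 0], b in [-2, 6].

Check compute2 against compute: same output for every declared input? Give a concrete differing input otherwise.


Try a=-4, b=-2.
compute: tmp becomes 0; next ((-(tmp + b)) <= min(tmp, tmp)) evaluates to false; next final value 0
compute2: tmp becomes 2; next ((-(tmp + b)) <= min(tmp, tmp)) evaluates to true; next tmp becomes -6; next final value 6
0 vs 6 — the two versions disagree here.
verdict: not equivalent; witness: a=-4, b=-2


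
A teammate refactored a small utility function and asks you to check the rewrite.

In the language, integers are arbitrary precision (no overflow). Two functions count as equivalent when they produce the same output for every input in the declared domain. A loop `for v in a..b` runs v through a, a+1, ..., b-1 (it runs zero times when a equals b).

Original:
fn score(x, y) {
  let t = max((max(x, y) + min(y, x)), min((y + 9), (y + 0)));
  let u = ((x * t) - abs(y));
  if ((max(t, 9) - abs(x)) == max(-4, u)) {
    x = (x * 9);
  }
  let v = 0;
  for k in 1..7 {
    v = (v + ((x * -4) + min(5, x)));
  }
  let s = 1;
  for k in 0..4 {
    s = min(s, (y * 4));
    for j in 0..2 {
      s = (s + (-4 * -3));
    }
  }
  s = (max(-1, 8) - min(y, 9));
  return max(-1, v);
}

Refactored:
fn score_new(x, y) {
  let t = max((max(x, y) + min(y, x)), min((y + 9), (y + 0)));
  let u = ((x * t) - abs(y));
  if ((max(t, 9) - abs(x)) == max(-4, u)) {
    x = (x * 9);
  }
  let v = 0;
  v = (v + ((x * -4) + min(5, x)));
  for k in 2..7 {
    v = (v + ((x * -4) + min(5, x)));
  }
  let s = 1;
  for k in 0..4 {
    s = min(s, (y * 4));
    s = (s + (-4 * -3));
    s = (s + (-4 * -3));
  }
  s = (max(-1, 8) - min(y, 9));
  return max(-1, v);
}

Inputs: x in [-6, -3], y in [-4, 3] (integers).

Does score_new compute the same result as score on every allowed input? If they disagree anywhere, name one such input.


The two are interchangeable: min/max/abs usage differs, statement counts differ, constant usage differs, local variable names differ, arithmetic usage differs, loop structure differs, and every declared input agrees.
As a probe, take x=-5, y=0: score runs t := 0 | u := 0 | ((max(t, 9) - abs(x)) == max(-4, u)): false | v := 0 | iter k=1: | v := 15 | iter k=2: | v := 30 | iter k=3: | v := 45 | iter k=4: | v := 60 | iter k=5: | v := 75 | iter k=6: | v := 90 | s := 1 | iter k=0: | s := 0 | iter j=0: | s := 12 | iter j=1: | s := 24 | iter k=1: | s := 0 | iter j=0: | s := 12 | iter j=1: | s := 24 | iter k=2: | s := 0 | iter j=0: | s := 12 | iter j=1: | s := 24 | iter k=3: | s := 0 | iter j=0: | s := 12 | iter j=1: | s := 24 | s := 8 | result 90; score_new runs t := 0 | u := 0 | ((max(t, 9) - abs(x)) == max(-4, u)): false | v := 0 | v := 15 | iter k=2: | v := 30 | iter k=3: | v := 45 | iter k=4: | v := 60 | iter k=5: | v := 75 | iter k=6: | v := 90 | s := 1 | iter k=0: | s := 0 | s := 12 | s := 24 | iter k=1: | s := 0 | s := 12 | s := 24 | iter k=2: | s := 0 | s := 12 | s := 24 | iter k=3: | s := 0 | s := 12 | s := 24 | s := 8 | result 90; both end at 90.
Sweeping the whole domain (32 inputs) finds no disagreement.
verdict: equivalent


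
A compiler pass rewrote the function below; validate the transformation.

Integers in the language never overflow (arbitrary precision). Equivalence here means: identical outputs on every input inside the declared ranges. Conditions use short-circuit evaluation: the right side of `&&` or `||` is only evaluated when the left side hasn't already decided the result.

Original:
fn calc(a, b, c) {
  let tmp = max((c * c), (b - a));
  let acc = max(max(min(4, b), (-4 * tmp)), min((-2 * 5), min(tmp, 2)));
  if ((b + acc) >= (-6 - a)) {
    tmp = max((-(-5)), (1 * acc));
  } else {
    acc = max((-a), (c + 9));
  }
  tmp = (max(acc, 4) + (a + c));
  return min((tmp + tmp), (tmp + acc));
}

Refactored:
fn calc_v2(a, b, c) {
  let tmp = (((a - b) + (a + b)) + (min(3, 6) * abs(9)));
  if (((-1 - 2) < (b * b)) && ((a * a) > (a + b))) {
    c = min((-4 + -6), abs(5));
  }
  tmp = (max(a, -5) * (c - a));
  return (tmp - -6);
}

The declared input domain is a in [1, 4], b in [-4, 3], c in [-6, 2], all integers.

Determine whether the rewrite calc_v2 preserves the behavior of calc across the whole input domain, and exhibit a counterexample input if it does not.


There is a counterexample at a=1, b=-4, c=-6: -2 on one side, -5 on the other.
calc: tmp=36, then acc=-4, then ((b + acc) >= (-6 - a)) is false, then acc=3, then tmp=-1, then returns -2
calc_v2: tmp=29, then (((-1 - 2) < (b * b)) && ((a * a) > (a + b))) is true, then c=-10, then tmp=-11, then returns -5
verdict: not equivalent; witness: a=1, b=-4, c=-6


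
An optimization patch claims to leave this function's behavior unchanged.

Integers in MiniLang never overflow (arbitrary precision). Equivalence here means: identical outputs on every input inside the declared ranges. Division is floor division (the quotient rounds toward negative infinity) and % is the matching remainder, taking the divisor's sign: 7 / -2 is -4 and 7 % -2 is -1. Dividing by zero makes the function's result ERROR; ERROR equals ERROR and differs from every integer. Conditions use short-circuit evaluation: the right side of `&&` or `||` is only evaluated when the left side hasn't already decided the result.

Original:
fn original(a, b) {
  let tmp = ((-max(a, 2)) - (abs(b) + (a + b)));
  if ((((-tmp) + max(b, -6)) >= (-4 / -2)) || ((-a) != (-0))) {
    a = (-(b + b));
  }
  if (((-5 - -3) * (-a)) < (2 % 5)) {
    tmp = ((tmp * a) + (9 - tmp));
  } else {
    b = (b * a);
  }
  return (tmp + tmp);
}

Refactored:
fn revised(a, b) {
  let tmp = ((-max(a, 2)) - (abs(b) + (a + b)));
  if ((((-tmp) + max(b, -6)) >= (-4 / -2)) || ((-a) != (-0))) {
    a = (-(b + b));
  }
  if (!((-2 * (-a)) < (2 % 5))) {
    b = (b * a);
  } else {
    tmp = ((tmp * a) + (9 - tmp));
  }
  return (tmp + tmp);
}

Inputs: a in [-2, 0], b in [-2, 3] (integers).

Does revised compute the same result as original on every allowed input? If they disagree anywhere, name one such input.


Side by side, the visible changes include: constant usage differs, plus boolean connective usage differs, plus arithmetic usage differs.
As a probe, take a=-2, b=3: original runs tmp := -6 | ((((-tmp) + max(b, -6)) >= (-4 / -2)) || ((-a) != (-0))): true | a := -6 | (((-5 - -3) * (-a)) < (2 % 5)): true | tmp := 51 | result 102; revised runs tmp := -6 | ((((-tmp) + max(b, -6)) >= (-4 / -2)) || ((-a) != (-0))): true | a := -6 | (!((-2 * (-a)) < (2 % 5))): false | tmp := 51 | result 102; both end at 102.
Sweeping the whole domain (18 inputs) finds no disagreement.
verdict: equivalent


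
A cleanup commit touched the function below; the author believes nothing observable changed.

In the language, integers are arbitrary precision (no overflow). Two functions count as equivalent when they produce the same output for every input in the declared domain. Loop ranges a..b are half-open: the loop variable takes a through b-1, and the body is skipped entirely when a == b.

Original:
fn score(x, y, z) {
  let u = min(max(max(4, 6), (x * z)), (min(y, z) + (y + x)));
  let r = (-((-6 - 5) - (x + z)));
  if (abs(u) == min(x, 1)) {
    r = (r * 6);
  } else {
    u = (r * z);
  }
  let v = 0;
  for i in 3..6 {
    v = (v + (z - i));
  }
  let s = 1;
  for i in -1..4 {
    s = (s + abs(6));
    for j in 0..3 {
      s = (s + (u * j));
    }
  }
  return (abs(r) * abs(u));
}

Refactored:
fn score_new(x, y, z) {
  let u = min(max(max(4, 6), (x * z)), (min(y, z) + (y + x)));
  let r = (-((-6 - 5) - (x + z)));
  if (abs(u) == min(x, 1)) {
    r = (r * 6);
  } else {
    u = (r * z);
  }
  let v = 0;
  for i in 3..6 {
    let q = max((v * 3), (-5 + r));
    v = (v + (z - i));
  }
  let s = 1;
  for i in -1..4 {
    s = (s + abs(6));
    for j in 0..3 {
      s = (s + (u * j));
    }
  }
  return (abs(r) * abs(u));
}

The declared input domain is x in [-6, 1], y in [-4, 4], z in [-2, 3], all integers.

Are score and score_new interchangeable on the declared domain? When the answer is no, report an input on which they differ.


Behavior is preserved: although arithmetic usage differs, plus local variable names differ, plus constant usage differs, plus min/max/abs usage differs, plus statement counts differ, the outputs never diverge.
Spot check at x=-4, y=3, z=-2 — score: u=-3, then r=5, then (abs(u) == min(x, 1)) is false, then u=-10, then v=0, then (i=3), then v=-5, then (i=4), then v=-11, then (i=5), then v=-18, then s=1, then (i=-1), then s=7, then (j=0), then s=7, then (j=1), then s=-3, then (j=2), then s=-23, then (i=0), then s=-17, then (j=0), then s=-17, then (j=1), then s=-27, then (j=2), then s=-47, then (i=1), then s=-41, then (j=0), then s=-41, then (j=1), then s=-51, then (j=2), then s=-71, then (i=2), then s=-65, then (j=0), then s=-65, then (j=1), then s=-75, then (j=2), then s=-95, then (i=3), then s=-89, then (j=0), then s=-89, then (j=1), then s=-99, then (j=2), then s=-119, then returns 50. score_new: u=-3, then r=5, then (abs(u) == min(x, 1)) is false, then u=-10, then v=0, then (i=3), then q=0, then v=-5, then (i=4), then q=0, then v=-11, then (i=5), then q=0, then v=-18, then s=1, then (i=-1), then s=7, then (j=0), then s=7, then (j=1), then s=-3, then (j=2), then s=-23, then (i=0), then s=-17, then (j=0), then s=-17, then (j=1), then s=-27, then (j=2), then s=-47, then (i=1), then s=-41, then (j=0), then s=-41, then (j=1), then s=-51, then (j=2), then s=-71, then (i=2), then s=-65, then (j=0), then s=-65, then (j=1), then s=-75, then (j=2), then s=-95, then (i=3), then s=-89, then (j=0), then s=-89, then (j=1), then s=-99, then (j=2), then s=-119, then returns 50. Both give 50.
Every one of the 432 inputs gives matching results.
verdict: equivalent


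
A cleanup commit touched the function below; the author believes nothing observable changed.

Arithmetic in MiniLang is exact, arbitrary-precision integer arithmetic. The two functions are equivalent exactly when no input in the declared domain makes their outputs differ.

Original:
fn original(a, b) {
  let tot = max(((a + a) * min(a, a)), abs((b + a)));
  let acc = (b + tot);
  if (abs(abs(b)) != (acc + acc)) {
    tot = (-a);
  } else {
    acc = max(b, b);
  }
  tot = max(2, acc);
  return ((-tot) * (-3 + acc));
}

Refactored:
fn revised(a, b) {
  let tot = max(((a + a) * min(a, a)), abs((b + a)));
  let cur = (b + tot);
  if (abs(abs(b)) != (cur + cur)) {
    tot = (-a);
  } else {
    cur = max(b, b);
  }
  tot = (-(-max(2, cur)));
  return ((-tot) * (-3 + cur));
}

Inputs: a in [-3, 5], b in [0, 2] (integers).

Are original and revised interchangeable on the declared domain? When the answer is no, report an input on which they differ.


Reading the diff, among the changes: local variable names differ.
As a probe, take a=0, b=0: original runs tot := 0 | acc := 0 | (abs(abs(b)) != (acc + acc)): false | acc := 0 | tot := 2 | result 6; revised runs tot := 0 | cur := 0 | (abs(abs(b)) != (cur + cur)): false | cur := 0 | tot := 2 | result 6; both end at 6.
An exhaustive pass over the 27 declared inputs shows identical outputs.
verdict: equivalent


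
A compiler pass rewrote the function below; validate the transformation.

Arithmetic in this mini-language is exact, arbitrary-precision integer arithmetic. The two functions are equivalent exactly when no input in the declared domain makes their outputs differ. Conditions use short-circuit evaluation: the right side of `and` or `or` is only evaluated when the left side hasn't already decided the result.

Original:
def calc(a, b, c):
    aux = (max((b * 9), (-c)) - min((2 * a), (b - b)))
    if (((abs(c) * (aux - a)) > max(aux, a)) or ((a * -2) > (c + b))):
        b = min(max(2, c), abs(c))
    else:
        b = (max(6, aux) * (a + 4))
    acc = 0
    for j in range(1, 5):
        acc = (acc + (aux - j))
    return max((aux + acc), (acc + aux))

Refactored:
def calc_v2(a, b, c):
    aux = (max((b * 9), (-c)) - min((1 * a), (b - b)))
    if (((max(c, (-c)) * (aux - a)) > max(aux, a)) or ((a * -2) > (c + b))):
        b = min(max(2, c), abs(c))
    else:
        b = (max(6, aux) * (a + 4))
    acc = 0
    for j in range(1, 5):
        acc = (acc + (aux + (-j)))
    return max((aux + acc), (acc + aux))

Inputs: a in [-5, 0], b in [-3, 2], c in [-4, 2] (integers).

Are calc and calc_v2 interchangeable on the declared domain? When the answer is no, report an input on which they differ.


Not equivalent: a=-5, b=-3, c=-4 separates them (60 vs 35).
calc: aux = 14; (((abs(c) * (aux - a)) > max(aux, a)) or ((a * -2) > (c + b))) -> true; b = 2; acc = 0; [j=1]; acc = 13; [j=2]; acc = 25; [j=3]; acc = 36; [j=4]; acc = 46; return 60
calc_v2: aux = 9; (((max(c, (-c)) * (aux - a)) > max(aux, a)) or ((a * -2) > (c + b))) -> true; b = 2; acc = 0; [j=1]; acc = 8; [j=2]; acc = 15; [j=3]; acc = 21; [j=4]; acc = 26; return 35
verdict: not equivalent; witness: a=-5, b=-3, c=-4


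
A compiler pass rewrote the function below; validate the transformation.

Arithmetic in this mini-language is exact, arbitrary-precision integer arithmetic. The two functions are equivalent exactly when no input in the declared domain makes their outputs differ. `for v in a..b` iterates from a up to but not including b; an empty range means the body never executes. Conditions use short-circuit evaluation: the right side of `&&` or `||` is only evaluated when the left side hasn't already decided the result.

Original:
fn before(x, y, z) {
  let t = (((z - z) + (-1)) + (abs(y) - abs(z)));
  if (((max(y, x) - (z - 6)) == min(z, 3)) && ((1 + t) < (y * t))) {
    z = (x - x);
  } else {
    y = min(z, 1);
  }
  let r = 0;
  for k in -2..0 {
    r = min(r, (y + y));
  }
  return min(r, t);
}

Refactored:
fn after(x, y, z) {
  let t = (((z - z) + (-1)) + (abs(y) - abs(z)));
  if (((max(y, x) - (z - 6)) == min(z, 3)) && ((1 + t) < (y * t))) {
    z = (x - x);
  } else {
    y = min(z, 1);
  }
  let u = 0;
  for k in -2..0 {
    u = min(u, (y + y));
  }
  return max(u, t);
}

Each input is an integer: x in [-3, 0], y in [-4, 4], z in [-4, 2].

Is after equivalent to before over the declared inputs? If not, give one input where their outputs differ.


The rewrite breaks on x=-3, y=-4, z=-4, where the results are -8 and -1.
before: t = -1; (((max(y, x) - (z - 6)) == min(z, 3)) && ((1 + t) < (y * t))) -> false; y = -4; r = 0; [k=-2]; r = -8; [k=-1]; r = -8; return -8
after: t = -1; (((max(y, x) - (z - 6)) == min(z, 3)) && ((1 + t) < (y * t))) -> false; y = -4; u = 0; [k=-2]; u = -8; [k=-1]; u = -8; return -1
verdict: not equivalent; witness: x=-3, y=-4, z=-4


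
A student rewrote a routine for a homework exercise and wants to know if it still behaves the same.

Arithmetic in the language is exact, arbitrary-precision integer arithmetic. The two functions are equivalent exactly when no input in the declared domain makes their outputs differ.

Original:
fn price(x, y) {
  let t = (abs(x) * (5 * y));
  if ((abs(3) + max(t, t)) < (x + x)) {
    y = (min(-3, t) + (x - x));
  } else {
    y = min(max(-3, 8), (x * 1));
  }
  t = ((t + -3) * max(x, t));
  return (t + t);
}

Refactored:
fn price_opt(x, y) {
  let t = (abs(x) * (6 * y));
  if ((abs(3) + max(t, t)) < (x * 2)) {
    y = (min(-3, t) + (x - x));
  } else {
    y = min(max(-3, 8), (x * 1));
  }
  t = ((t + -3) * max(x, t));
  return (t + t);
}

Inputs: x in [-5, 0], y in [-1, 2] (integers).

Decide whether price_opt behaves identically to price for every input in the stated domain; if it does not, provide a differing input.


The rewrite breaks on x=-5, y=-1, where the results are 280 and 330.
price: t := -25 | ((abs(3) + max(t, t)) < (x + x)): true | y := -25 | t := 140 | result 280
price_opt: t := -30 | ((abs(3) + max(t, t)) < (x * 2)): true | y := -30 | t := 165 | result 330
verdict: not equivalent; witness: x=-5, y=-1


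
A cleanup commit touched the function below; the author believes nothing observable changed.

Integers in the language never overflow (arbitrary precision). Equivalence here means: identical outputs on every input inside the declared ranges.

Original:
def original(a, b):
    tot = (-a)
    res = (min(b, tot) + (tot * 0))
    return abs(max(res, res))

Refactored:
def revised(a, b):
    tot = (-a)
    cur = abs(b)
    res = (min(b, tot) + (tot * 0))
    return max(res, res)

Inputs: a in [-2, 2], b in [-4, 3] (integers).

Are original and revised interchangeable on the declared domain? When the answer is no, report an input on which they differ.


There is a counterexample at a=-2, b=-4: 4 on one side, -4 on the other.
original: tot becomes 2; next res becomes -4; next final value 4
revised: tot becomes 2; next cur becomes 4; next res becomes -4; next final value -4
verdict: not equivalent; witness: a=-2, b=-4


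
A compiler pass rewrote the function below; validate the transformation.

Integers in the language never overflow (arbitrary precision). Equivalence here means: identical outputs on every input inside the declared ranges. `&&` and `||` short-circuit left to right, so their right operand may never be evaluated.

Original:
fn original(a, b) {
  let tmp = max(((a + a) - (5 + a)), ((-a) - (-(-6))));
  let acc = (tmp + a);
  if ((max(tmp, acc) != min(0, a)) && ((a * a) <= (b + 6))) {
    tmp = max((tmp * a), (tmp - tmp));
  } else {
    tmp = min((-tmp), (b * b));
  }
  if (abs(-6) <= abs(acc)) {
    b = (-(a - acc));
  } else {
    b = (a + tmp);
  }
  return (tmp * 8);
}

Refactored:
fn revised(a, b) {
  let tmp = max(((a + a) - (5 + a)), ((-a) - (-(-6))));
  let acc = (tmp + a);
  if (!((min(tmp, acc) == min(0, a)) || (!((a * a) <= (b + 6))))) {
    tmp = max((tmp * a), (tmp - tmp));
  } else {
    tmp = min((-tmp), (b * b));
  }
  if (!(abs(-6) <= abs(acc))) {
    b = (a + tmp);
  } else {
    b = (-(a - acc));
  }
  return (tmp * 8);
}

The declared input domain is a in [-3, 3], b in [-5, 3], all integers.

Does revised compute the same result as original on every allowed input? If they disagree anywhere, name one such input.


Take a=-3, b=3.
original: tmp := -3 | acc := -6 | ((max(tmp, acc) != min(0, a)) && ((a * a) <= (b + 6))): false | tmp := 3 | (abs(-6) <= abs(acc)): true | b := -3 | result 24
revised: tmp := -3 | acc := -6 | (!((min(tmp, acc) == min(0, a)) || (!((a * a) <= (b + 6))))): true | tmp := 9 | (!(abs(-6) <= abs(acc))): false | b := -3 | result 72
24 against 72: the behavior changed.
verdict: not equivalent; witness: a=-3, b=3


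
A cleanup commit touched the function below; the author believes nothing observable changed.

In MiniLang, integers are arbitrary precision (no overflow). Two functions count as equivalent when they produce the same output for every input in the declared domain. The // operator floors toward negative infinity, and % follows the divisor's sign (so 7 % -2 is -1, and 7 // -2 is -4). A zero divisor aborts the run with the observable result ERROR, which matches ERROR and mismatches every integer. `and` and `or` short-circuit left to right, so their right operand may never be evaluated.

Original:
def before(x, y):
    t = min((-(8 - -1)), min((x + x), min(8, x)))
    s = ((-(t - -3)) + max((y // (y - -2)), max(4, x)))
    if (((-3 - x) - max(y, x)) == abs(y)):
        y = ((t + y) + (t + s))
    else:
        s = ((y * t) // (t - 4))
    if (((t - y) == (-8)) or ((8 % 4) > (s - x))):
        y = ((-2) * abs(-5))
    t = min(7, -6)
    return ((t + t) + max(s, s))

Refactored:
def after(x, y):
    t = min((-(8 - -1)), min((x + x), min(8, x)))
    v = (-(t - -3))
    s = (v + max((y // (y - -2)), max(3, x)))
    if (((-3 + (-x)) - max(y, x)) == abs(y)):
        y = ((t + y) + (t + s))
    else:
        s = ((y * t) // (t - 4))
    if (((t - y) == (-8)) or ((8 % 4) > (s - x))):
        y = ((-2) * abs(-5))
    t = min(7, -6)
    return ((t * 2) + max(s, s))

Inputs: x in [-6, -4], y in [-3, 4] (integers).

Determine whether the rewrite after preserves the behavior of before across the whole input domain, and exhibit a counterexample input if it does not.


At x=-5, y=1: before gives -1, after gives -2.
verdict: not equivalent; witness: x=-5, y=1


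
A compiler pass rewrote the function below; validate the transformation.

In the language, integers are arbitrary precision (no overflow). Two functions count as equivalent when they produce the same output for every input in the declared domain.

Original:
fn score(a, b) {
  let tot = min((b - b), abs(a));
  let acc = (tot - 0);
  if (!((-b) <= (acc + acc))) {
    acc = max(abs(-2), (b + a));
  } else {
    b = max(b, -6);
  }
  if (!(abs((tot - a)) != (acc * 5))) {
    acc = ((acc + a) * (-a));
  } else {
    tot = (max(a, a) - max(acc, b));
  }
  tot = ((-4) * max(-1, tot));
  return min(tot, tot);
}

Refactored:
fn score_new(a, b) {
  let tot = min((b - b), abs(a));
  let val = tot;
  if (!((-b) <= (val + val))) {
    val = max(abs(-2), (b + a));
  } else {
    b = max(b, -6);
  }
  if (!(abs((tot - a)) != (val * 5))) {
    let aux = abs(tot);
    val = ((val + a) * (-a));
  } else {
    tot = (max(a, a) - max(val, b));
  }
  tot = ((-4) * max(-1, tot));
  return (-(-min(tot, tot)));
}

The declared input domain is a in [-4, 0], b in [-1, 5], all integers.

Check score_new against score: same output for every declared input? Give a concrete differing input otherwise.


The two versions differ — the changes include constant usage differs, plus statement counts differ, plus local variable names differ, plus arithmetic usage differs, plus min/max/abs usage differs.
Tracing a=-1, b=1: score: tot becomes 0; next acc becomes 0; next (!((-b) <= (acc + acc))) evaluates to false; next b becomes 1; next (!(abs((tot - a)) != (acc * 5))) evaluates to false; next tot becomes -2; next tot becomes 4; next final value 4 | score_new: tot becomes 0; next val becomes 0; next (!((-b) <= (val + val))) evaluates to false; next b becomes 1; next (!(abs((tot - a)) != (val * 5))) evaluates to false; next tot becomes -2; next tot becomes 4; next final value 4 — matching result 4.
Across all 35 domain points the two functions coincide.
verdict: equivalent


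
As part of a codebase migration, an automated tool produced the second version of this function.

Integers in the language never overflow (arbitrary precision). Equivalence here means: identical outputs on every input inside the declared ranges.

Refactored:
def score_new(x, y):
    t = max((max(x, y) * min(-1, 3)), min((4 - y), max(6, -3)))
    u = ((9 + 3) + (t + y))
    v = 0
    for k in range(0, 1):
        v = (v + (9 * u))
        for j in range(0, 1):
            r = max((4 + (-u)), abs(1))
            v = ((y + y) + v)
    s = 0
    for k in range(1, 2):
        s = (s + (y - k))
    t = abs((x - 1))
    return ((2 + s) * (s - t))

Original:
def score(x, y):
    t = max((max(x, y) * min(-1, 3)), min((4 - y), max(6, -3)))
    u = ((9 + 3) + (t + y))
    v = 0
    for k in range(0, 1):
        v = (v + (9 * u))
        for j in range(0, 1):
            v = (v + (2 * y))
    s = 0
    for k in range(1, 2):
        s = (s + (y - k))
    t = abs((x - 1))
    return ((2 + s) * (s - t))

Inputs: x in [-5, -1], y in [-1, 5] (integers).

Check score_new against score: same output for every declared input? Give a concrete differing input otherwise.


This is a faithful refactor — statement counts differ, min/max/abs usage differs, arithmetic usage differs, local variable names differ, constant usage differs, but the computed results match everywhere.
Spot check at x=-4, y=2 — score: t = 2; u = 16; v = 0; [k=0]; v = 144; [j=0]; v = 148; s = 0; [k=1]; s = 1; t = 5; return -12. score_new: t = 2; u = 16; v = 0; [k=0]; v = 144; [j=0]; r = 1; v = 148; s = 0; [k=1]; s = 1; t = 5; return -12. Both give -12.
Every one of the 35 inputs gives matching results.
verdict: equivalent


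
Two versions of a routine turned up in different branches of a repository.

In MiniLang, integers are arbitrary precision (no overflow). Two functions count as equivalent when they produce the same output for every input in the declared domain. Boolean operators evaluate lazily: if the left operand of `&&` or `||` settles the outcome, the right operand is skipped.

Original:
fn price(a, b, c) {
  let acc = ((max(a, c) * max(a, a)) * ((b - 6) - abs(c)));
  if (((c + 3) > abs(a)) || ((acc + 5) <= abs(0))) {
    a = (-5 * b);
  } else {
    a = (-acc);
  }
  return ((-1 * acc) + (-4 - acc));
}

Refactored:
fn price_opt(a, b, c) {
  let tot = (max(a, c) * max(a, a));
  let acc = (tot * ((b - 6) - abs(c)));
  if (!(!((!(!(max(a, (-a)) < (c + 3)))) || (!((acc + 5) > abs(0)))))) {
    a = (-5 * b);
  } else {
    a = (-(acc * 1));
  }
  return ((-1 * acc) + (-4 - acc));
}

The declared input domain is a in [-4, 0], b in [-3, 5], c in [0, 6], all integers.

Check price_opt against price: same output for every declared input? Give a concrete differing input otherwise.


The two versions differ — the changes include constant usage differs, and local variable names differ, and min/max/abs usage differs, and arithmetic usage differs, and boolean connective usage differs, and statement counts differ, and comparison usage differs.
As a probe, take a=-3, b=0, c=1: price runs acc := 21 | (((c + 3) > abs(a)) || ((acc + 5) <= abs(0))): true | a := 0 | result -46; price_opt runs tot := -3 | acc := 21 | (!(!((!(!(max(a, (-a)) < (c + 3)))) || (!((acc + 5) > abs(0)))))): true | a := 0 | result -46; both end at -46.
Across all 315 domain points the two functions coincide.
verdict: equivalent


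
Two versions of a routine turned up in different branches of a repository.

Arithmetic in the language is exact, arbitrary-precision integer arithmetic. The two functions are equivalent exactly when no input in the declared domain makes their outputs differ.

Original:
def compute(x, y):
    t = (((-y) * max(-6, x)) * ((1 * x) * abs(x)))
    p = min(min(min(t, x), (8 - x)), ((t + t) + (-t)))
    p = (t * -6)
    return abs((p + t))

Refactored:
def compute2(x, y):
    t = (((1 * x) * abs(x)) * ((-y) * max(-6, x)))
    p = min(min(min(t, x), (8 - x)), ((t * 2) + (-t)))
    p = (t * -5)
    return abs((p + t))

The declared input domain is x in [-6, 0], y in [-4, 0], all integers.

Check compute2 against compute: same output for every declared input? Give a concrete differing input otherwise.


Run the pair on x=-6, y=-4.
compute: t := 864 | p := -6 | p := -5184 | result 4320
compute2: t := 864 | p := -6 | p := -4320 | result 3456
4320 != 3456, so the rewrite changes behavior.
verdict: not equivalent; witness: x=-6, y=-4


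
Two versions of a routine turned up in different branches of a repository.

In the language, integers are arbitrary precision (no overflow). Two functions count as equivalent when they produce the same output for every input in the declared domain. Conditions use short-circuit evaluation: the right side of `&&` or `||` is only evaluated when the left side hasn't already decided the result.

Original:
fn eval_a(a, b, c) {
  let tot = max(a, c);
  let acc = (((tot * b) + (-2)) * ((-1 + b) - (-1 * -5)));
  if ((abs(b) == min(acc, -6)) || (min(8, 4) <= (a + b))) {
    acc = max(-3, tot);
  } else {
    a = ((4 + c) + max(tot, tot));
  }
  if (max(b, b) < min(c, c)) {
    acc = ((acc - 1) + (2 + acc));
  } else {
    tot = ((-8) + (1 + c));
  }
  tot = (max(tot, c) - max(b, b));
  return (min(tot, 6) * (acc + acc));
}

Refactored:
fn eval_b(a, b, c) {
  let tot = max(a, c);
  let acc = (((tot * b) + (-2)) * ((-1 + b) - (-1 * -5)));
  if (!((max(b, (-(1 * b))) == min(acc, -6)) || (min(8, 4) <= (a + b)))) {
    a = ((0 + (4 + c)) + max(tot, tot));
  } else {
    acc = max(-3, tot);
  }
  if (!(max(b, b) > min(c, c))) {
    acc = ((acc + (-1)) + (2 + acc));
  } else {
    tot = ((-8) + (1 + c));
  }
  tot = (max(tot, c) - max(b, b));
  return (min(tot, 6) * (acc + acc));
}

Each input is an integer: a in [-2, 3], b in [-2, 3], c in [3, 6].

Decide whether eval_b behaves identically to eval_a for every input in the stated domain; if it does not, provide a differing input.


Equivalent. One difference looks behavioral, but it never changes the outcome for any declared input.
Checked all 144 inputs in the declared domain: the outputs agree on every one.
As a probe, take a=-1, b=3, c=5: eval_a runs tot=5, then acc=-39, then ((abs(b) == min(acc, -6)) || (min(8, 4) <= (a + b))) is false, then a=14, then (max(b, b) < min(c, c)) is true, then acc=-77, then tot=2, then returns -308; eval_b runs tot=5, then acc=-39, then (!((max(b, (-(1 * b))) == min(acc, -6)) || (min(8, 4) <= (a + b)))) is true, then a=14, then (!(max(b, b) > min(c, c))) is true, then acc=-77, then tot=2, then returns -308; both end at -308.
verdict: equivalent


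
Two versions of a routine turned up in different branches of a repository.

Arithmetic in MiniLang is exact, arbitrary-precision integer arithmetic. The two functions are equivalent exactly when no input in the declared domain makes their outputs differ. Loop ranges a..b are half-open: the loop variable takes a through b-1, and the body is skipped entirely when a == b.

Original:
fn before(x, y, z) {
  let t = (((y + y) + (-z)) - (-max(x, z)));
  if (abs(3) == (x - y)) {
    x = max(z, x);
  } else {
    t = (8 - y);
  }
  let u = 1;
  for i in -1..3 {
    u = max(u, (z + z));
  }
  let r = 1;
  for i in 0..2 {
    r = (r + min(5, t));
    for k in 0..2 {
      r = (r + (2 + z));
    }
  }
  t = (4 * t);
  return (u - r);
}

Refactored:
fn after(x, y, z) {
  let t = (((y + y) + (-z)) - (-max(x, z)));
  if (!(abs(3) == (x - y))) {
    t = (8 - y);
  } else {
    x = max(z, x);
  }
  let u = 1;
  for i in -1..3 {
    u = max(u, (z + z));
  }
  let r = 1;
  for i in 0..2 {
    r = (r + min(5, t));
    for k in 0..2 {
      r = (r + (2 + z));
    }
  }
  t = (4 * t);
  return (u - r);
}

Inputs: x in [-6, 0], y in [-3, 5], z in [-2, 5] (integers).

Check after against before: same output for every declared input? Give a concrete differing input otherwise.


Behavior is preserved: although boolean connective usage differs, the outputs never diverge.
One worked example (x=-5, y=3, z=0) — before: t becomes 6; next (abs(3) == (x - y)) evaluates to false; next t becomes 5; next u becomes 1; next at i=-1:; next u becomes 1; next at i=0:; next u becomes 1; next at i=1:; next u becomes 1; next at i=2:; next u becomes 1; next r becomes 1; next at i=0:; next r becomes 6; next at k=0:; next r becomes 8; next at k=1:; next r becomes 10; next at i=1:; next r becomes 15; next at k=0:; next r becomes 17; next at k=1:; next r becomes 19; next t becomes 20; next final value -18; after: t becomes 6; next (!(abs(3) == (x - y))) evaluates to true; next t becomes 5; next u becomes 1; next at i=-1:; next u becomes 1; next at i=0:; next u becomes 1; next at i=1:; next u becomes 1; next at i=2:; next u becomes 1; next r becomes 1; next at i=0:; next r becomes 6; next at k=0:; next r becomes 8; next at k=1:; next r becomes 10; next at i=1:; next r becomes 15; next at k=0:; next r becomes 17; next at k=1:; next r becomes 19; next t becomes 20; next final value -18; agreement on -18.
An exhaustive pass over the 504 declared inputs shows identical outputs.
verdict: equivalent


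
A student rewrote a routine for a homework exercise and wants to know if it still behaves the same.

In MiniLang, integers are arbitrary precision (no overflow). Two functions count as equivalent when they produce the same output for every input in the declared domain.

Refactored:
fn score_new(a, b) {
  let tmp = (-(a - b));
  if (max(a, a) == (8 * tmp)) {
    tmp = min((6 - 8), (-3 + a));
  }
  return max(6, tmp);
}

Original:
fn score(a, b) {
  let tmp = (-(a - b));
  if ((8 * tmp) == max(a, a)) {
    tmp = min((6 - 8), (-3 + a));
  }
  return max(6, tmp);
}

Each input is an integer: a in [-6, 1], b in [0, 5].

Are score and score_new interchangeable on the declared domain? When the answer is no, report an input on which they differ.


Equivalent — the differences include same computation, different form, yet no declared input distinguishes the two.
Spot check at a=-6, b=4 — score: tmp becomes 10; next ((8 * tmp) == max(a, a)) evaluates to false; next final value 10. score_new: tmp becomes 10; next (max(a, a) == (8 * tmp)) evaluates to false; next final value 10. Both give 10.
Every one of the 48 inputs gives matching results.
verdict: equivalent


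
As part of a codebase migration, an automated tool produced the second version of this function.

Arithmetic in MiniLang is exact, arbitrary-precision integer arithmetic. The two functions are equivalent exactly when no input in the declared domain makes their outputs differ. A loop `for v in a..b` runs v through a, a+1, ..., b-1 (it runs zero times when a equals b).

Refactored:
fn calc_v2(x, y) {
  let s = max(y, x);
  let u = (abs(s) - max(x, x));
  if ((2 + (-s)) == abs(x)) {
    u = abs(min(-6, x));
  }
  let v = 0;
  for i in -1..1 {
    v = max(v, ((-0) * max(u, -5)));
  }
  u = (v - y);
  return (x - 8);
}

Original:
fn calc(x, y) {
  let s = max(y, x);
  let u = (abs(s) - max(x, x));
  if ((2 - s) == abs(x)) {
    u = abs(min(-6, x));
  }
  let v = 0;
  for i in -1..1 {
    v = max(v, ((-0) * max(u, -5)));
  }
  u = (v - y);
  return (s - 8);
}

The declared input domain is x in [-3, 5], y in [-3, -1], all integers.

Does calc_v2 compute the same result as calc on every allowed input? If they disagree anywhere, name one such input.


There is a counterexample at x=-3, y=-2: -10 on one side, -11 on the other.
calc: s := -2 | u := 5 | ((2 - s) == abs(x)): false | v := 0 | iter i=-1: | v := 0 | iter i=0: | v := 0 | u := 2 | result -10
calc_v2: s := -2 | u := 5 | ((2 + (-s)) == abs(x)): false | v := 0 | iter i=-1: | v := 0 | iter i=0: | v := 0 | u := 2 | result -11
verdict: not equivalent; witness: x=-3, y=-2
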